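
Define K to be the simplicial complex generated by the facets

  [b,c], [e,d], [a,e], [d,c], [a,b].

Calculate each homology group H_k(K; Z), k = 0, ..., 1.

H_0 ≅ Z,  H_1 ≅ Z.

Take the total order a < b < c < d < e on the vertex set. Then K (dimension 1) consists of the simplices:

  0-simplices (5): a, b, c, d, e
  1-simplices (5): ab, ae, bc, cd, de

giving chain groups C_0 ≅ Z^5, C_1 ≅ Z^5.

The boundary map ∂_1: C_1 → C_0 is given by ∂[p,q] = [q] − [p]. For instance
  ∂de = e − d.
As a 5×5 matrix over Z this has rank 4, with invariant factors (1,1,1,1).

Computing H_k = (kernel of ∂_k) / (image of ∂_{k+1}):

  H_0: rank C_0 − rank ∂_1 = 5 − 4 = 1, and the invariant factors of ∂_1 are all 1, so H_0 = Z.
  H_1: rank ker ∂_1 − rank ∂_2 = (5 − 4) − 0 = 1, and there is no ∂_2, so H_1 = Z.

As a check, the Euler characteristic is 5 − 5 = 0, which agrees with 1 − 1 = 0.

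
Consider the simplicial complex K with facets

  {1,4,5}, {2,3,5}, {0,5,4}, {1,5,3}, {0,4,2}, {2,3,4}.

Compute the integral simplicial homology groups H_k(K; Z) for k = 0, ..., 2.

H_0 ≅ Z,  H_1 ≅ Z,  H_2 = 0.

Order the vertices as 0 < 1 < 2 < 3 < 4 < 5. Listing each simplex with vertices in this order, K has dimension 2 with simplices:

  0-simplices (6): [0], [1], [2], [3], [4], [5]
  1-simplices (12): [0,2], [0,4], [0,5], [1,3], [1,4], [1,5], [2,3], [2,4], [2,5], [3,4], [3,5], [4,5]
  2-simplices (6): [0,2,4], [0,4,5], [1,3,5], [1,4,5], [2,3,4], [2,3,5]

so the chain groups are C_0 ≅ Z^6, C_1 ≅ Z^12, C_2 ≅ Z^6.

The boundary map ∂_1: C_1 → C_0 sends each edge [p,q] (with p < q) to q − p. For instance
  ∂[0,5] = [5] − [0].
As a 6×12 matrix over Z this has rank 5, with invariant factors (1,1,1,1,1).

Boundary ∂_2: C_2 → C_1 sends each 2-simplex [p,q,r] to [q,r] − [p,r] + [p,q]. For instance
  ∂[1,3,5] = [3,5] − [1,5] + [1,3],
  ∂[0,2,4] = [2,4] − [0,4] + [0,2].
As a 12×6 matrix over Z this has rank 6, with invariant factors (1,1,1,1,1,1).

Reading off H_k = ker ∂_k / im ∂_{k+1}:

  H_0: rank C_0 − rank ∂_1 = 6 − 5 = 1, and the invariant factors of ∂_1 are all 1, so H_0 = Z.
  H_1: rank ker ∂_1 − rank ∂_2 = (12 − 5) − 6 = 1, and the invariant factors of ∂_2 are all 1, so H_1 = Z.
  H_2: rank ker ∂_2 − rank ∂_3 = (6 − 6) − 0 = 0, and there is no ∂_3, so H_2 = 0.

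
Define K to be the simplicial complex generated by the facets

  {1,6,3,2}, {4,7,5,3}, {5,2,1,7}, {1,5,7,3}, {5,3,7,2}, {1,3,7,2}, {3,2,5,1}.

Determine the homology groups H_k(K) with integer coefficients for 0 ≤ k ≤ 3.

We work with the vertex ordering 1 < 2 < 3 < 4 < 5 < 6 < 7. The simplices of K, each written with vertices in increasing order, are:

  0-simplices (7): [1], [2], [3], [4], [5], [6], [7]
  1-simplices (16): [1,2], [1,3], [1,5], [1,6], [1,7], [2,3], [2,5], [2,6], [2,7], [3,4], [3,5], [3,6], [3,7], [4,5], [4,7], [5,7]
  2-simplices (16): [1,2,3], [1,2,5], [1,2,6], [1,2,7], [1,3,5], [1,3,6], [1,3,7], [1,5,7], [2,3,5], [2,3,6], [2,3,7], [2,5,7], [3,4,5], [3,4,7], [3,5,7], [4,5,7]
  3-simplices (7): [1,2,3,5], [1,2,3,6], [1,2,3,7], [1,2,5,7], [1,3,5,7], [2,3,5,7], [3,4,5,7]

Hence C_0 ≅ Z^7, C_1 ≅ Z^16, C_2 ≅ Z^16, C_3 ≅ Z^7.

The boundary map ∂_1: C_1 → C_0 is given by ∂[p,q] = [q] − [p]. For instance
  ∂[1,5] = [5] − [1].
This gives a 7×16 integer matrix of rank 6; reducing to Smith normal form yields diagonal entries (1,1,1,1,1,1).

Boundary ∂_2: C_2 → C_1 sends each 2-simplex [p,q,r] to [q,r] − [p,r] + [p,q]. For instance
  ∂[1,2,3] = [2,3] − [1,3] + [1,2],
  ∂[1,2,5] = [2,5] − [1,5] + [1,2].
The 16×16 boundary matrix has rank 10 and Smith normal form diag(1,1,1,1,1,1,1,1,1,1).

∂_3: C_3 → C_2 sends each 3-simplex σ to the alternating sum Σ_i (−1)^i (σ with its i-th vertex removed). For instance
  ∂[1,2,5,7] = [2,5,7] − [1,5,7] + [1,2,7] − [1,2,5],
  ∂[1,2,3,5] = [2,3,5] − [1,3,5] + [1,2,5] − [1,2,3].
The resulting 16×7 matrix has rank 6, and its Smith normal form has invariant factors (1,1,1,1,1,1).

From H_k ≅ ker(∂_k) / im(∂_{k+1}) we obtain:

  H_0: rank C_0 − rank ∂_1 = 7 − 6 = 1, and the invariant factors of ∂_1 are all 1, so H_0 ≅ Z.
  H_1: rank ker ∂_1 − rank ∂_2 = (16 − 6) − 10 = 0, and the invariant factors of ∂_2 are all 1, so H_1 ≅ 0.
  H_2: rank ker ∂_2 − rank ∂_3 = (16 − 10) − 6 = 0, and the invariant factors of ∂_3 are all 1, so H_2 ≅ 0.
  H_3: rank ker ∂_3 − rank ∂_4 = (7 − 6) − 0 = 1, and there is no ∂_4, so H_3 ≅ Z.

H_0 ≅ Z,  H_1 = 0,  H_2 = 0,  H_3 ≅ Z.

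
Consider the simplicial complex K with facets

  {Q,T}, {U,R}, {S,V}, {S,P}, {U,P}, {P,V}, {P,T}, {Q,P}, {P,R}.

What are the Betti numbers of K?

b_0 = 1, b_1 = 3.

Take the total order P < Q < R < S < T < U < V on the vertex set. Then K (dimension 1) consists of the simplices:

  0-simplices (7): P, Q, R, S, T, U, V
  1-simplices (9): PQ, PR, PS, PT, PU, PV, QT, RU, SV

giving chain groups C_0 ≅ Z^7, C_1 ≅ Z^9.

The boundary map ∂_1: C_1 → C_0 is given by ∂[p,q] = [q] − [p]. For instance
  ∂PR = R − P.
The 7×9 boundary matrix has rank 6 and Smith normal form diag(1,1,1,1,1,1).

Computing H_k = (kernel of ∂_k) / (image of ∂_{k+1}):

  H_0: rank C_0 − rank ∂_1 = 7 − 6 = 1, and the invariant factors of ∂_1 are all 1, so H_0 ≅ Z.
  H_1: rank ker ∂_1 − rank ∂_2 = (9 − 6) − 0 = 3, and there is no ∂_2, so H_1 ≅ Z^3.

(K is a triangulation of a wedge of 3 circles.)

Hence the Betti numbers are b_0 = 1, b_1 = 3.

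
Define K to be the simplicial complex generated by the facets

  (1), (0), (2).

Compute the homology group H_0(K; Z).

Order the vertices as 0 < 1 < 2. Listing each simplex with vertices in this order, K has dimension 0 with simplices:

  0-simplices (3): [0], [1], [2]

Hence C_0 ≅ Z^3.

Computing H_k = (kernel of ∂_k) / (image of ∂_{k+1}):

  H_0: rank C_0 − rank ∂_1 = 3 − 0 = 3, and there is no ∂_1, so H_0 ≅ Z^3.

H_0 ≅ Z^3.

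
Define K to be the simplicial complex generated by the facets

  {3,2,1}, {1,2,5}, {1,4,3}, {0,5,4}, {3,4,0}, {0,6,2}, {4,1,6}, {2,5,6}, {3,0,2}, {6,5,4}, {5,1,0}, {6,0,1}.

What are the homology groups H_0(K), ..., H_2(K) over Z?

Order the vertices as 0 < 1 < 2 < 3 < 4 < 5 < 6. Listing each simplex with vertices in this order, K has dimension 2 with simplices:

  0-simplices (7): [0], [1], [2], [3], [4], [5], [6]
  1-simplices (18): [0,1], [0,2], [0,3], [0,4], [0,5], [0,6], [1,2], [1,3], [1,4], [1,5], [1,6], [2,3], [2,5], [2,6], [3,4], [4,5], [4,6], [5,6]
  2-simplices (12): [0,1,5], [0,1,6], [0,2,3], [0,2,6], [0,3,4], [0,4,5], [1,2,3], [1,2,5], [1,3,4], [1,4,6], [2,5,6], [4,5,6]

Hence C_0 ≅ Z^7, C_1 ≅ Z^18, C_2 ≅ Z^12.

The boundary map ∂_1: C_1 → C_0 maps an edge to its endpoints' difference, ∂[p,q] = q − p. For instance
  ∂[1,6] = [6] − [1].
As a 7×18 matrix over Z this has rank 6, with invariant factors (1,1,1,1,1,1).

The boundary map ∂_2: C_2 → C_1 maps a triangle to the signed sum of its edges. For instance
  ∂[0,2,3] = [2,3] − [0,3] + [0,2],
  ∂[1,2,5] = [2,5] − [1,5] + [1,2].
The 18×12 boundary matrix has rank 12 and Smith normal form diag(1,1,1,1,1,1,1,1,1,1,1,2).

Computing H_k = (kernel of ∂_k) / (image of ∂_{k+1}):

  H_0: rank C_0 − rank ∂_1 = 7 − 6 = 1, and the invariant factors of ∂_1 are all 1, so H_0 = Z.
  H_1: rank ker ∂_1 − rank ∂_2 = (18 − 6) − 12 = 0, and ∂_2 has invariant factor 2 > 1, so H_1 = Z/2Z.
  H_2: rank ker ∂_2 − rank ∂_3 = (12 − 12) − 0 = 0, and there is no ∂_3, so H_2 = 0.

As a check, the Euler characteristic is 7 − 18 + 12 = 1, which agrees with 1 − 0 + 0 = 1.

H_0 = Z,  H_1 = Z/2Z,  H_2 = 0.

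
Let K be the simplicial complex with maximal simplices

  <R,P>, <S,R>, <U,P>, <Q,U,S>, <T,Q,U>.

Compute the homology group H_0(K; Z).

K has 6 vertices, 8 edges, 2 triangles.
rank ∂_0 = 0, rank ∂_1 = 5 ⇒ b_0 = 6 − 0 − 5 = 1; all invariant factors of ∂_1 are 1 so no torsion. So H_0 = Z.

H_0 ≅ Z.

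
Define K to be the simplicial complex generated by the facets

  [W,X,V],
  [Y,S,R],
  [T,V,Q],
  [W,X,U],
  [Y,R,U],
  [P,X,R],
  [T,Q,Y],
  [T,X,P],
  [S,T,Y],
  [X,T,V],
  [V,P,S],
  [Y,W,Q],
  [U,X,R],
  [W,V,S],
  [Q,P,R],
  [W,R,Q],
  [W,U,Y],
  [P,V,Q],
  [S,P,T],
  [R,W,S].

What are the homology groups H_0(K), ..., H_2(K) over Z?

Fix the vertex order P < Q < R < S < T < U < V < W < X < Y and write every simplex with vertices in increasing order. Then dim K = 2 and the simplices of K are:

  0-simplices (10): P, Q, R, S, T, U, V, W, X, Y
  1-simplices (30): PQ, PR, PS, PT, PV, PX, QR, QT, QV, QW, QY, RS, RU, RW, RX, RY, ST, SV, SW, SY, TV, TX, TY, UW, UX, UY, VW, VX, WX, WY
  2-simplices (20): PQR, PQV, PRX, PST, PSV, PTX, QRW, QTV, QTY, QWY, RSW, RSY, RUX, RUY, STY, SVW, TVX, UWX, UWY, VWX

so the chain groups are C_0 ≅ Z^10, C_1 ≅ Z^30, C_2 ≅ Z^20.

The boundary map ∂_1: C_1 → C_0 is given by ∂[p,q] = [q] − [p].
As a 10×30 matrix over Z this has rank 9, with invariant factors (1,1,1,1,1,1,1,1,1).

∂_2: C_2 → C_1 sends each 2-simplex [p,q,r] to [q,r] − [p,r] + [p,q]. For instance
  ∂QTV = TV − QV + QT,
  ∂PSV = SV − PV + PS.
This gives a 30×20 integer matrix of rank 20; reducing to Smith normal form yields diagonal entries (1,1,1,1,1,1,1,1,1,1,1,1,1,1,1,1,1,1,1,2).

From H_k ≅ ker(∂_k) / im(∂_{k+1}) we obtain:

  H_0: rank C_0 − rank ∂_1 = 10 − 9 = 1, and the invariant factors of ∂_1 are all 1, so H_0 = Z.
  H_1: rank ker ∂_1 − rank ∂_2 = (30 − 9) − 20 = 1, and ∂_2 has invariant factor 2 > 1, so H_1 = Z ⊕ Z/2.
  H_2: rank ker ∂_2 − rank ∂_3 = (20 − 20) − 0 = 0, and there is no ∂_3, so H_2 = 0.

H_0 = Z,  H_1 = Z ⊕ Z/2,  H_2 = 0.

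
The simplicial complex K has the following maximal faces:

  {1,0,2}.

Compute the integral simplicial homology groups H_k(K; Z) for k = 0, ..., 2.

Order the vertices as 0 < 1 < 2. Listing each simplex with vertices in this order, K has dimension 2 with simplices:

  0-simplices (3): [0], [1], [2]
  1-simplices (3): [0,1], [0,2], [1,2]
  2-simplices (1): [0,1,2]

Hence C_0 ≅ Z^3, C_1 ≅ Z^3, C_2 ≅ Z^1.

The boundary map ∂_1: C_1 → C_0 sends each edge [p,q] (with p < q) to q − p. For instance
  ∂[1,2] = [2] − [1].
As a 3×3 matrix over Z this has rank 2, with invariant factors (1,1).

Boundary ∂_2: C_2 → C_1 maps a triangle to the signed sum of its edges. For instance
  ∂[0,1,2] = [1,2] − [0,2] + [0,1].
The 3×1 boundary matrix has rank 1 and Smith normal form diag(1).

From H_k ≅ ker(∂_k) / im(∂_{k+1}) we obtain:

  H_0: rank C_0 − rank ∂_1 = 3 − 2 = 1, and the invariant factors of ∂_1 are all 1, so H_0 ≅ Z.
  H_1: rank ker ∂_1 − rank ∂_2 = (3 − 2) − 1 = 0, and the invariant factors of ∂_2 are all 1, so H_1 ≅ 0.
  H_2: rank ker ∂_2 − rank ∂_3 = (1 − 1) − 0 = 0, and there is no ∂_3, so H_2 ≅ 0.

H_0 ≅ Z,  H_1 = 0,  H_2 = 0.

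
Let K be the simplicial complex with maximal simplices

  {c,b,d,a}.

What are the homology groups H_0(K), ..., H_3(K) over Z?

We work with the vertex ordering a < b < c < d. The simplices of K, each written with vertices in increasing order, are:

  0-simplices (4): a, b, c, d
  1-simplices (6): ab, ac, ad, bc, bd, cd
  2-simplices (4): abc, abd, acd, bcd
  3-simplices (1): abcd

giving chain groups C_0 ≅ Z^4, C_1 ≅ Z^6, C_2 ≅ Z^4, C_3 ≅ Z^1.

The boundary map ∂_1: C_1 → C_0 maps an edge to its endpoints' difference, ∂[p,q] = q − p.
The resulting 4×6 matrix has rank 3, and its Smith normal form has invariant factors (1,1,1).

Boundary ∂_2: C_2 → C_1 maps a triangle to the signed sum of its edges. For instance
  ∂bcd = cd − bd + bc,
  ∂abd = bd − ad + ab.
The 6×4 boundary matrix has rank 3 and Smith normal form diag(1,1,1).

∂_3: C_3 → C_2 sends each 3-simplex σ to the alternating sum Σ_i (−1)^i (σ with its i-th vertex removed). For instance
  ∂abcd = bcd − acd + abd − abc.
The resulting 4×1 matrix has rank 1, and its Smith normal form has invariant factors (1).

Computing H_k = (kernel of ∂_k) / (image of ∂_{k+1}):

  H_0: rank C_0 − rank ∂_1 = 4 − 3 = 1, and the invariant factors of ∂_1 are all 1, so H_0 = Z.
  H_1: rank ker ∂_1 − rank ∂_2 = (6 − 3) − 3 = 0, and the invariant factors of ∂_2 are all 1, so H_1 = 0.
  H_2: rank ker ∂_2 − rank ∂_3 = (4 − 3) − 1 = 0, and the invariant factors of ∂_3 are all 1, so H_2 = 0.
  H_3: rank ker ∂_3 − rank ∂_4 = (1 − 1) − 0 = 0, and there is no ∂_4, so H_3 = 0.

(K is a triangulation of the 3-simplex.)

H_0 ≅ Z,  H_1 = 0,  H_2 = 0,  H_3 = 0.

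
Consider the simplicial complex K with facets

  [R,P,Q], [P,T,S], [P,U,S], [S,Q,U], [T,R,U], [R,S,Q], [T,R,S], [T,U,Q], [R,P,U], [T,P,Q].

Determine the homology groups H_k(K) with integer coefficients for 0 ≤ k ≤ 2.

H_0 ≅ Z,  H_1 ≅ Z/2,  H_2 = 0.

Take the total order P < Q < R < S < T < U on the vertex set. Then K (dimension 2) consists of the simplices:

  0-simplices (6): P, Q, R, S, T, U
  1-simplices (15): PQ, PR, PS, PT, PU, QR, QS, QT, QU, RS, RT, RU, ST, SU, TU
  2-simplices (10): PQR, PQT, PRU, PST, PSU, QRS, QSU, QTU, RST, RTU

giving chain groups C_0 ≅ Z^6, C_1 ≅ Z^15, C_2 ≅ Z^10.

Boundary ∂_1: C_1 → C_0 maps an edge to its endpoints' difference, ∂[p,q] = q − p. For instance
  ∂QR = R − Q.
As a 6×15 matrix over Z this has rank 5, with invariant factors (1,1,1,1,1).

The boundary map ∂_2: C_2 → C_1 maps a triangle to the signed sum of its edges. For instance
  ∂PRU = RU − PU + PR,
  ∂RTU = TU − RU + RT.
The 15×10 boundary matrix has rank 10 and Smith normal form diag(1,1,1,1,1,1,1,1,1,2).

Now H_k = ker ∂_k / im ∂_{k+1}, so:

  H_0: rank C_0 − rank ∂_1 = 6 − 5 = 1, and the invariant factors of ∂_1 are all 1, so H_0 ≅ Z.
  H_1: rank ker ∂_1 − rank ∂_2 = (15 − 5) − 10 = 0, and ∂_2 has invariant factor 2 > 1, so H_1 ≅ Z/2.
  H_2: rank ker ∂_2 − rank ∂_3 = (10 − 10) − 0 = 0, and there is no ∂_3, so H_2 ≅ 0.

As a check, the Euler characteristic is 6 − 15 + 10 = 1, which agrees with 1 − 0 + 0 = 1.
(K is a triangulation of the real projective plane RP^2.)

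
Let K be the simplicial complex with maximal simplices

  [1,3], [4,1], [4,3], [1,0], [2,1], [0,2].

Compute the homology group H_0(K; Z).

Order the vertices as 0 < 1 < 2 < 3 < 4. Listing each simplex with vertices in this order, K has dimension 1 with simplices:

  0-simplices (5): [0], [1], [2], [3], [4]
  1-simplices (6): [0,1], [0,2], [1,2], [1,3], [1,4], [3,4]

giving chain groups C_0 ≅ Z^5, C_1 ≅ Z^6.

∂_1: C_1 → C_0 sends each edge [p,q] (with p < q) to q − p. For instance
  ∂[1,2] = [2] − [1].
The resulting 5×6 matrix has rank 4, and its Smith normal form has invariant factors (1,1,1,1).

Reading off H_k = ker ∂_k / im ∂_{k+1}:

  H_0: rank C_0 − rank ∂_1 = 5 − 4 = 1, and the invariant factors of ∂_1 are all 1, so H_0 ≅ Z.

(K is a triangulation of a wedge of 2 circles.)

H_0 ≅ Z.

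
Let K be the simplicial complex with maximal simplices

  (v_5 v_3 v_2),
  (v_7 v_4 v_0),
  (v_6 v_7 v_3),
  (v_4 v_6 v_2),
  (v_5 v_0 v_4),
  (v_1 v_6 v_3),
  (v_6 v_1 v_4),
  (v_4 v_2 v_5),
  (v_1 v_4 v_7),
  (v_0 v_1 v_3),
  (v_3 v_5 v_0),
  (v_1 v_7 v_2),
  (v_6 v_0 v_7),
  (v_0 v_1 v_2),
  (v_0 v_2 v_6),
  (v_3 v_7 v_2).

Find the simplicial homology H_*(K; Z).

H_0 = Z,  H_1 = Z^2,  H_2 = Z.

Order the vertices as v_0 < v_1 < v_2 < v_3 < v_4 < v_5 < v_6 < v_7. Listing each simplex with vertices in this order, K has dimension 2 with simplices:

  0-simplices (8): [v_0], [v_1], [v_2], [v_3], [v_4], [v_5], [v_6], [v_7]
  1-simplices (24): (24 of them)
  2-simplices (16): (16 of them)

Hence C_0 ≅ Z^8, C_1 ≅ Z^24, C_2 ≅ Z^16.

∂_1: C_1 → C_0 sends each edge [p,q] (with p < q) to q − p.
The resulting 8×24 matrix has rank 7, and its Smith normal form has invariant factors (1,1,1,1,1,1,1).

Boundary ∂_2: C_2 → C_1 acts by ∂[p,q,r] = [q,r] − [p,r] + [p,q]. For instance
  ∂[v_0,v_3,v_5] = [v_3,v_5] − [v_0,v_5] + [v_0,v_3],
  ∂[v_0,v_6,v_7] = [v_6,v_7] − [v_0,v_7] + [v_0,v_6].
The 24×16 boundary matrix has rank 15 and Smith normal form diag(1,1,1,1,1,1,1,1,1,1,1,1,1,1,1).

Now H_k = ker ∂_k / im ∂_{k+1}, so:

  H_0: rank C_0 − rank ∂_1 = 8 − 7 = 1, and the invariant factors of ∂_1 are all 1, so H_0 = Z.
  H_1: rank ker ∂_1 − rank ∂_2 = (24 − 7) − 15 = 2, and the invariant factors of ∂_2 are all 1, so H_1 = Z^2.
  H_2: rank ker ∂_2 − rank ∂_3 = (16 − 15) − 0 = 1, and there is no ∂_3, so H_2 = Z.

As a check, the Euler characteristic is 8 − 24 + 16 = 0, which agrees with 1 − 2 + 1 = 0.
(K is a triangulation of the torus T^2.)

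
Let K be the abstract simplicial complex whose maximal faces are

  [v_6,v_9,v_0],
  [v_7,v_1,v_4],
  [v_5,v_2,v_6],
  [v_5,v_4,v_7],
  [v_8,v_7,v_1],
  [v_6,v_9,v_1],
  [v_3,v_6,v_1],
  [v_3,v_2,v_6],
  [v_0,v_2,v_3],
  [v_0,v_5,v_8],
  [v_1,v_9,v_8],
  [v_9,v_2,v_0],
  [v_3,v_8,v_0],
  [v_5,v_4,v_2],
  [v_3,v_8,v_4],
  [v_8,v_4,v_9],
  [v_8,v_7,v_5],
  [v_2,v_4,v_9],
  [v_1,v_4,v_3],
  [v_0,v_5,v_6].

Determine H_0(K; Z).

H_0 ≅ Z.

K has 10 vertices, 30 edges, 20 triangles.
rank ∂_0 = 0, rank ∂_1 = 9 ⇒ b_0 = 10 − 0 − 9 = 1; all invariant factors of ∂_1 are 1 so no torsion. So H_0 = Z.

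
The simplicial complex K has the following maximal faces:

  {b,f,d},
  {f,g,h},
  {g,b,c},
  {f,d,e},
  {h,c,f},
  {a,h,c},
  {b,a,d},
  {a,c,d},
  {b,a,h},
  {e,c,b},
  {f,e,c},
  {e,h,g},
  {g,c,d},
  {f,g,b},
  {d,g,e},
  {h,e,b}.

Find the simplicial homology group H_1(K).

H_1 ≅ Z^2.

Take the total order a < b < c < d < e < f < g < h on the vertex set. Then K (dimension 2) consists of the simplices:

  0-simplices (8): a, b, c, d, e, f, g, h
  1-simplices (24): ab, ac, ad, ah, bc, bd, be, bf, bg, bh, cd, ce, cf, cg, ch, de, df, dg, ef, eg, eh, fg, fh, gh
  2-simplices (16): abd, abh, acd, ach, bce, bcg, bdf, beh, bfg, cdg, cef, cfh, def, deg, egh, fgh

giving chain groups C_0 ≅ Z^8, C_1 ≅ Z^24, C_2 ≅ Z^16.

∂_1: C_1 → C_0 is given by ∂[p,q] = [q] − [p]. For instance
  ∂ah = h − a.
As a 8×24 matrix over Z this has rank 7, with invariant factors (1,1,1,1,1,1,1).

∂_2: C_2 → C_1 acts by ∂[p,q,r] = [q,r] − [p,r] + [p,q]. For instance
  ∂fgh = gh − fh + fg,
  ∂bcg = cg − bg + bc.
The 24×16 boundary matrix has rank 15 and Smith normal form diag(1,1,1,1,1,1,1,1,1,1,1,1,1,1,1).

From H_k ≅ ker(∂_k) / im(∂_{k+1}) we obtain:

  H_1: rank ker ∂_1 − rank ∂_2 = (24 − 7) − 15 = 2, and the invariant factors of ∂_2 are all 1, so H_1 = Z^2.

(K is a triangulation of the torus T^2.)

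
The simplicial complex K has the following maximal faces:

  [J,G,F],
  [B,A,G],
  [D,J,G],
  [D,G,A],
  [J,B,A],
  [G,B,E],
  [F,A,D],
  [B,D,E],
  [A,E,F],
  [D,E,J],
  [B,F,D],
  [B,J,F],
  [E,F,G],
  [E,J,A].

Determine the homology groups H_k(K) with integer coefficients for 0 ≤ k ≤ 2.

H_0 = Z,  H_1 = Z^2,  H_2 = Z.

Fix the vertex order A < B < D < E < F < G < J and write every simplex with vertices in increasing order. Then dim K = 2 and the simplices of K are:

  0-simplices (7): A, B, D, E, F, G, J
  1-simplices (21): AB, AD, AE, AF, AG, AJ, BD, BE, BF, BG, BJ, DE, DF, DG, DJ, EF, EG, EJ, FG, FJ, GJ
  2-simplices (14): ABG, ABJ, ADF, ADG, AEF, AEJ, BDE, BDF, BEG, BFJ, DEJ, DGJ, EFG, FGJ

giving chain groups C_0 ≅ Z^7, C_1 ≅ Z^21, C_2 ≅ Z^14.

∂_1: C_1 → C_0 is given by ∂[p,q] = [q] − [p]. For instance
  ∂DG = G − D.
As a 7×21 matrix over Z this has rank 6, with invariant factors (1,1,1,1,1,1).

The boundary map ∂_2: C_2 → C_1 acts by ∂[p,q,r] = [q,r] − [p,r] + [p,q]. For instance
  ∂AEJ = EJ − AJ + AE,
  ∂ABG = BG − AG + AB.
The 21×14 boundary matrix has rank 13 and Smith normal form diag(1,1,1,1,1,1,1,1,1,1,1,1,1).

Computing H_k = (kernel of ∂_k) / (image of ∂_{k+1}):

  H_0: rank C_0 − rank ∂_1 = 7 − 6 = 1, and the invariant factors of ∂_1 are all 1, so H_0 = Z.
  H_1: rank ker ∂_1 − rank ∂_2 = (21 − 6) − 13 = 2, and the invariant factors of ∂_2 are all 1, so H_1 = Z^2.
  H_2: rank ker ∂_2 − rank ∂_3 = (14 − 13) − 0 = 1, and there is no ∂_3, so H_2 = Z.

As a check, the Euler characteristic is 7 − 21 + 14 = 0, which agrees with 1 − 2 + 1 = 0.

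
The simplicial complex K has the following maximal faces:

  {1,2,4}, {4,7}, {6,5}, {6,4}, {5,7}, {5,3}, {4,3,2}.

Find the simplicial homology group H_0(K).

Take the total order 1 < 2 < 3 < 4 < 5 < 6 < 7 on the vertex set. Then K (dimension 2) consists of the simplices:

  0-simplices (7): [1], [2], [3], [4], [5], [6], [7]
  1-simplices (10): [1,2], [1,4], [2,3], [2,4], [3,4], [3,5], [4,6], [4,7], [5,6], [5,7]
  2-simplices (2): [1,2,4], [2,3,4]

giving chain groups C_0 ≅ Z^7, C_1 ≅ Z^10, C_2 ≅ Z^2.

The boundary map ∂_1: C_1 → C_0 is given by ∂[p,q] = [q] − [p]. For instance
  ∂[4,6] = [6] − [4].
As a 7×10 matrix over Z this has rank 6, with invariant factors (1,1,1,1,1,1).

∂_2: C_2 → C_1 acts by ∂[p,q,r] = [q,r] − [p,r] + [p,q]. For instance
  ∂[1,2,4] = [2,4] − [1,4] + [1,2],
  ∂[2,3,4] = [3,4] − [2,4] + [2,3].
This gives a 10×2 integer matrix of rank 2; reducing to Smith normal form yields diagonal entries (1,1).

Computing H_k = (kernel of ∂_k) / (image of ∂_{k+1}):

  H_0: rank C_0 − rank ∂_1 = 7 − 6 = 1, and the invariant factors of ∂_1 are all 1, so H_0 ≅ Z.

H_0 ≅ Z.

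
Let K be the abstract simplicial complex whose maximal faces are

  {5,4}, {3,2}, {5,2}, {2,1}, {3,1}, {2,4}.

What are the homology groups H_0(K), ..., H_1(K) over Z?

Take the total order 1 < 2 < 3 < 4 < 5 on the vertex set. Then K (dimension 1) consists of the simplices:

  0-simplices (5): [1], [2], [3], [4], [5]
  1-simplices (6): [1,2], [1,3], [2,3], [2,4], [2,5], [4,5]

giving chain groups C_0 ≅ Z^5, C_1 ≅ Z^6.

∂_1: C_1 → C_0 is given by ∂[p,q] = [q] − [p]. For instance
  ∂[2,5] = [5] − [2].
The 5×6 boundary matrix has rank 4 and Smith normal form diag(1,1,1,1).

Now H_k = ker ∂_k / im ∂_{k+1}, so:

  H_0: rank C_0 − rank ∂_1 = 5 − 4 = 1, and the invariant factors of ∂_1 are all 1, so H_0 ≅ Z.
  H_1: rank ker ∂_1 − rank ∂_2 = (6 − 4) − 0 = 2, and there is no ∂_2, so H_1 ≅ Z^2.

As a check, the Euler characteristic is 5 − 6 = -1, which agrees with 1 − 2 = -1.
(K is a triangulation of a wedge of 2 circles.)

H_0 = Z,  H_1 = Z^2.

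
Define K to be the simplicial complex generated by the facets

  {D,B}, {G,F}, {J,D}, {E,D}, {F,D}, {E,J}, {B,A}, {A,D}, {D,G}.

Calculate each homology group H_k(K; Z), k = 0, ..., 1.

Take the total order A < B < D < E < F < G < J on the vertex set. Then K (dimension 1) consists of the simplices:

  0-simplices (7): A, B, D, E, F, G, J
  1-simplices (9): AB, AD, BD, DE, DF, DG, DJ, EJ, FG

Hence C_0 ≅ Z^7, C_1 ≅ Z^9.

∂_1: C_1 → C_0 sends each edge [p,q] (with p < q) to q − p. For instance
  ∂DE = E − D.
The resulting 7×9 matrix has rank 6, and its Smith normal form has invariant factors (1,1,1,1,1,1).

From H_k ≅ ker(∂_k) / im(∂_{k+1}) we obtain:

  H_0: rank C_0 − rank ∂_1 = 7 − 6 = 1, and the invariant factors of ∂_1 are all 1, so H_0 ≅ Z.
  H_1: rank ker ∂_1 − rank ∂_2 = (9 − 6) − 0 = 3, and there is no ∂_2, so H_1 ≅ Z^3.

(K is a triangulation of a wedge of 3 circles.)

H_0 ≅ Z,  H_1 ≅ Z^3.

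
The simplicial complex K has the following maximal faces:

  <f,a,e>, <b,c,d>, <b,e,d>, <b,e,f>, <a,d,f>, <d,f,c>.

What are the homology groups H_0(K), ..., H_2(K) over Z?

K has 6 vertices, 12 edges, 6 triangles.
rank ∂_0 = 0, rank ∂_1 = 5 ⇒ b_0 = 6 − 0 − 5 = 1; all invariant factors of ∂_1 are 1 so no torsion. So H_0 = Z.
rank ∂_1 = 5, rank ∂_2 = 6 ⇒ b_1 = 12 − 5 − 6 = 1; all invariant factors of ∂_2 are 1 so no torsion. So H_1 = Z.
rank ∂_2 = 6, rank ∂_3 = 0 ⇒ b_2 = 6 − 6 − 0 = 0. So H_2 = 0.

H_0 ≅ Z,  H_1 ≅ Z,  H_2 = 0.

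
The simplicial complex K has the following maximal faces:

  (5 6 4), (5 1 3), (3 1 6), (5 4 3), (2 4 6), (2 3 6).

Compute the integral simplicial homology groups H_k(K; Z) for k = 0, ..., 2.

H_0 = Z,  H_1 = Z,  H_2 = 0.

K has 6 vertices, 12 edges, 6 triangles.
rank ∂_0 = 0, rank ∂_1 = 5 ⇒ b_0 = 6 − 0 − 5 = 1; all invariant factors of ∂_1 are 1 so no torsion. So H_0 ≅ Z.
rank ∂_1 = 5, rank ∂_2 = 6 ⇒ b_1 = 12 − 5 − 6 = 1; all invariant factors of ∂_2 are 1 so no torsion. So H_1 ≅ Z.
rank ∂_2 = 6, rank ∂_3 = 0 ⇒ b_2 = 6 − 6 − 0 = 0. So H_2 ≅ 0.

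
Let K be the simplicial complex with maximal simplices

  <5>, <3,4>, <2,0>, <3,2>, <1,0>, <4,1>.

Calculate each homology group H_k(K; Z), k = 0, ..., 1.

Order the vertices as 0 < 1 < 2 < 3 < 4 < 5. Listing each simplex with vertices in this order, K has dimension 1 with simplices:

  0-simplices (6): [0], [1], [2], [3], [4], [5]
  1-simplices (5): [0,1], [0,2], [1,4], [2,3], [3,4]

so the chain groups are C_0 ≅ Z^6, C_1 ≅ Z^5.

∂_1: C_1 → C_0 maps an edge to its endpoints' difference, ∂[p,q] = q − p. For instance
  ∂[1,4] = [4] − [1].
As a 6×5 matrix over Z this has rank 4, with invariant factors (1,1,1,1).

Computing H_k = (kernel of ∂_k) / (image of ∂_{k+1}):

  H_0: rank C_0 − rank ∂_1 = 6 − 4 = 2, and the invariant factors of ∂_1 are all 1, so H_0 = Z^2.
  H_1: rank ker ∂_1 − rank ∂_2 = (5 − 4) − 0 = 1, and there is no ∂_2, so H_1 = Z.

H_0 ≅ Z^2,  H_1 ≅ Z.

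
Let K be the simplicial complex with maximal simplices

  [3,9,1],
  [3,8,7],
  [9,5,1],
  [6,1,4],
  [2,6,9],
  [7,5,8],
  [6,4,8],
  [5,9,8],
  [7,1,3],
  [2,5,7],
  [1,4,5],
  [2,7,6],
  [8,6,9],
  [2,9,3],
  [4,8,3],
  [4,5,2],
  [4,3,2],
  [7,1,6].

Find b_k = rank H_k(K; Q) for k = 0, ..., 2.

b_0 = 1, b_1 = 2, b_2 = 1.

We work with the vertex ordering 1 < 2 < 3 < 4 < 5 < 6 < 7 < 8 < 9. The simplices of K, each written with vertices in increasing order, are:

  0-simplices (9): [1], [2], [3], [4], [5], [6], [7], [8], [9]
  1-simplices (27): (27 of them)
  2-simplices (18): [1,3,7], [1,3,9], [1,4,5], [1,4,6], [1,5,9], [1,6,7], [2,3,4], [2,3,9], [2,4,5], [2,5,7], [2,6,7], [2,6,9], [3,4,8], [3,7,8], [4,6,8], [5,7,8], [5,8,9], [6,8,9]

so the chain groups are C_0 ≅ Z^9, C_1 ≅ Z^27, C_2 ≅ Z^18.

∂_1: C_1 → C_0 is given by ∂[p,q] = [q] − [p].
The 9×27 boundary matrix has rank 8 and Smith normal form diag(1,1,1,1,1,1,1,1).

∂_2: C_2 → C_1 maps a triangle to the signed sum of its edges. For instance
  ∂[2,5,7] = [5,7] − [2,7] + [2,5],
  ∂[3,7,8] = [7,8] − [3,8] + [3,7].
The resulting 27×18 matrix has rank 17, and its Smith normal form has invariant factors (1,1,1,1,1,1,1,1,1,1,1,1,1,1,1,1,1).

Now H_k = ker ∂_k / im ∂_{k+1}, so:

  H_0: rank C_0 − rank ∂_1 = 9 − 8 = 1, and the invariant factors of ∂_1 are all 1, so H_0 = Z.
  H_1: rank ker ∂_1 − rank ∂_2 = (27 − 8) − 17 = 2, and the invariant factors of ∂_2 are all 1, so H_1 = Z^2.
  H_2: rank ker ∂_2 − rank ∂_3 = (18 − 17) − 0 = 1, and there is no ∂_3, so H_2 = Z.

As a check, the Euler characteristic is 9 − 27 + 18 = 0, which agrees with 1 − 2 + 1 = 0.

Hence the Betti numbers are b_0 = 1, b_1 = 2, b_2 = 1.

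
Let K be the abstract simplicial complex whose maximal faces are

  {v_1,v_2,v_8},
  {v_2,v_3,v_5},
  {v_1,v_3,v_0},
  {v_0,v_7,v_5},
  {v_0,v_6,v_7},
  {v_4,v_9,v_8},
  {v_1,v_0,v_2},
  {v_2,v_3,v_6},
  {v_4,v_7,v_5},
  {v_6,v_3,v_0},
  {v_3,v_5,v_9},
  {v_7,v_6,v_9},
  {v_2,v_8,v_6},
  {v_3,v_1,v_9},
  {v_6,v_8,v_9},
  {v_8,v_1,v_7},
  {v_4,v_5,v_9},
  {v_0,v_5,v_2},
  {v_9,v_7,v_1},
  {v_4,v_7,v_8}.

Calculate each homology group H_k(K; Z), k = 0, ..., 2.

Order the vertices as v_0 < v_1 < v_2 < v_3 < v_4 < v_5 < v_6 < v_7 < v_8 < v_9. Listing each simplex with vertices in this order, K has dimension 2 with simplices:

  0-simplices (10): [v_0], [v_1], [v_2], [v_3], [v_4], [v_5], [v_6], [v_7], [v_8], [v_9]
  1-simplices (30): (30 of them)
  2-simplices (20): (20 of them)

so the chain groups are C_0 ≅ Z^10, C_1 ≅ Z^30, C_2 ≅ Z^20.

∂_1: C_1 → C_0 maps an edge to its endpoints' difference, ∂[p,q] = q − p.
As a 10×30 matrix over Z this has rank 9, with invariant factors (1,1,1,1,1,1,1,1,1).

The boundary map ∂_2: C_2 → C_1 maps a triangle to the signed sum of its edges. For instance
  ∂[v_0,v_1,v_3] = [v_1,v_3] − [v_0,v_3] + [v_0,v_1],
  ∂[v_2,v_3,v_6] = [v_3,v_6] − [v_2,v_6] + [v_2,v_3].
The resulting 30×20 matrix has rank 20, and its Smith normal form has invariant factors (1,1,1,1,1,1,1,1,1,1,1,1,1,1,1,1,1,1,1,2).

Reading off H_k = ker ∂_k / im ∂_{k+1}:

  H_0: rank C_0 − rank ∂_1 = 10 − 9 = 1, and the invariant factors of ∂_1 are all 1, so H_0 ≅ Z.
  H_1: rank ker ∂_1 − rank ∂_2 = (30 − 9) − 20 = 1, and ∂_2 has invariant factor 2 > 1, so H_1 ≅ Z ⊕ Z/2.
  H_2: rank ker ∂_2 − rank ∂_3 = (20 − 20) − 0 = 0, and there is no ∂_3, so H_2 ≅ 0.

H_0 ≅ Z,  H_1 ≅ Z ⊕ Z/2,  H_2 = 0.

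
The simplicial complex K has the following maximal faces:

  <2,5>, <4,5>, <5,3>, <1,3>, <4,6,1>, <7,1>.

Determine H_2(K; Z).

We work with the vertex ordering 1 < 2 < 3 < 4 < 5 < 6 < 7. The simplices of K, each written with vertices in increasing order, are:

  0-simplices (7): [1], [2], [3], [4], [5], [6], [7]
  1-simplices (8): [1,3], [1,4], [1,6], [1,7], [2,5], [3,5], [4,5], [4,6]
  2-simplices (1): [1,4,6]

Hence C_0 ≅ Z^7, C_1 ≅ Z^8, C_2 ≅ Z^1.

Boundary ∂_1: C_1 → C_0 is given by ∂[p,q] = [q] − [p].
This gives a 7×8 integer matrix of rank 6; reducing to Smith normal form yields diagonal entries (1,1,1,1,1,1).

∂_2: C_2 → C_1 maps a triangle to the signed sum of its edges. For instance
  ∂[1,4,6] = [4,6] − [1,6] + [1,4].
The 8×1 boundary matrix has rank 1 and Smith normal form diag(1).

Now H_k = ker ∂_k / im ∂_{k+1}, so:

  H_2: rank ker ∂_2 − rank ∂_3 = (1 − 1) − 0 = 0, and there is no ∂_3, so H_2 ≅ 0.

H_2 = 0.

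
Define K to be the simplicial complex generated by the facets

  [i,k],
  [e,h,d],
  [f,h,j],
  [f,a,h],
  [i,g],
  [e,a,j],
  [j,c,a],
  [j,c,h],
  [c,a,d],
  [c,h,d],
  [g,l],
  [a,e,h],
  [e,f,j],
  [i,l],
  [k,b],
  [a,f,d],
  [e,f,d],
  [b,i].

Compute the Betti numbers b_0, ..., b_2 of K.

We work with the vertex ordering a < b < c < d < e < f < g < h < i < j < k < l. The simplices of K, each written with vertices in increasing order, are:

  0-simplices (12): a, b, c, d, e, f, g, h, i, j, k, l
  1-simplices (24): ac, ad, ae, af, ah, aj, bi, bk, cd, ch, cj, de, df, dh, ef, eh, ej, fh, fj, gi, gl, hj, ik, il
  2-simplices (12): acd, acj, adf, aeh, aej, afh, cdh, chj, def, deh, efj, fhj

giving chain groups C_0 ≅ Z^12, C_1 ≅ Z^24, C_2 ≅ Z^12.

Boundary ∂_1: C_1 → C_0 maps an edge to its endpoints' difference, ∂[p,q] = q − p. For instance
  ∂eh = h − e.
This gives a 12×24 integer matrix of rank 10; reducing to Smith normal form yields diagonal entries (1,1,1,1,1,1,1,1,1,1).

Boundary ∂_2: C_2 → C_1 maps a triangle to the signed sum of its edges. For instance
  ∂afh = fh − ah + af,
  ∂acj = cj − aj + ac.
This gives a 24×12 integer matrix of rank 12; reducing to Smith normal form yields diagonal entries (1,1,1,1,1,1,1,1,1,1,1,2).

From H_k ≅ ker(∂_k) / im(∂_{k+1}) we obtain:

  H_0: rank C_0 − rank ∂_1 = 12 − 10 = 2, and the invariant factors of ∂_1 are all 1, so H_0 = Z^2.
  H_1: rank ker ∂_1 − rank ∂_2 = (24 − 10) − 12 = 2, and ∂_2 has invariant factor 2 > 1, so H_1 = Z^2 ⊕ Z_2.
  H_2: rank ker ∂_2 − rank ∂_3 = (12 − 12) − 0 = 0, and there is no ∂_3, so H_2 = 0.

Hence the Betti numbers are b_0 = 2, b_1 = 2, b_2 = 0.

b_0 = 2, b_1 = 2, b_2 = 0.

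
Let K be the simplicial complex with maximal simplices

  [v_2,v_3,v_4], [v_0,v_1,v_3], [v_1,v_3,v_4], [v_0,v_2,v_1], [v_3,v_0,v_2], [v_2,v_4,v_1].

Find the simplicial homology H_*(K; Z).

H_0 ≅ Z,  H_1 = 0,  H_2 ≅ Z.

Take the total order v_0 < v_1 < v_2 < v_3 < v_4 on the vertex set. Then K (dimension 2) consists of the simplices:

  0-simplices (5): [v_0], [v_1], [v_2], [v_3], [v_4]
  1-simplices (9): [v_0,v_1], [v_0,v_2], [v_0,v_3], [v_1,v_2], [v_1,v_3], [v_1,v_4], [v_2,v_3], [v_2,v_4], [v_3,v_4]
  2-simplices (6): [v_0,v_1,v_2], [v_0,v_1,v_3], [v_0,v_2,v_3], [v_1,v_2,v_4], [v_1,v_3,v_4], [v_2,v_3,v_4]

so the chain groups are C_0 ≅ Z^5, C_1 ≅ Z^9, C_2 ≅ Z^6.

The boundary map ∂_1: C_1 → C_0 maps an edge to its endpoints' difference, ∂[p,q] = q − p. For instance
  ∂[v_1,v_3] = [v_3] − [v_1].
As a 5×9 matrix over Z this has rank 4, with invariant factors (1,1,1,1).

The boundary map ∂_2: C_2 → C_1 sends each 2-simplex [p,q,r] to [q,r] − [p,r] + [p,q]. For instance
  ∂[v_0,v_1,v_2] = [v_1,v_2] − [v_0,v_2] + [v_0,v_1],
  ∂[v_2,v_3,v_4] = [v_3,v_4] − [v_2,v_4] + [v_2,v_3].
As a 9×6 matrix over Z this has rank 5, with invariant factors (1,1,1,1,1).

Now H_k = ker ∂_k / im ∂_{k+1}, so:

  H_0: rank C_0 − rank ∂_1 = 5 − 4 = 1, and the invariant factors of ∂_1 are all 1, so H_0 = Z.
  H_1: rank ker ∂_1 − rank ∂_2 = (9 − 4) − 5 = 0, and the invariant factors of ∂_2 are all 1, so H_1 = 0.
  H_2: rank ker ∂_2 − rank ∂_3 = (6 − 5) − 0 = 1, and there is no ∂_3, so H_2 = Z.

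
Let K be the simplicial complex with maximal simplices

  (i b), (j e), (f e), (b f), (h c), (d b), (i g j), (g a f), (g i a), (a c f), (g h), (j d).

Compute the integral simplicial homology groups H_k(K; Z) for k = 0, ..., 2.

K has 10 vertices, 17 edges, 4 triangles.
rank ∂_0 = 0, rank ∂_1 = 9 ⇒ b_0 = 10 − 0 − 9 = 1; all invariant factors of ∂_1 are 1 so no torsion. So H_0 = Z.
rank ∂_1 = 9, rank ∂_2 = 4 ⇒ b_1 = 17 − 9 − 4 = 4; all invariant factors of ∂_2 are 1 so no torsion. So H_1 = Z^4.
rank ∂_2 = 4, rank ∂_3 = 0 ⇒ b_2 = 4 − 4 − 0 = 0. So H_2 = 0.

H_0 ≅ Z,  H_1 ≅ Z^4,  H_2 = 0.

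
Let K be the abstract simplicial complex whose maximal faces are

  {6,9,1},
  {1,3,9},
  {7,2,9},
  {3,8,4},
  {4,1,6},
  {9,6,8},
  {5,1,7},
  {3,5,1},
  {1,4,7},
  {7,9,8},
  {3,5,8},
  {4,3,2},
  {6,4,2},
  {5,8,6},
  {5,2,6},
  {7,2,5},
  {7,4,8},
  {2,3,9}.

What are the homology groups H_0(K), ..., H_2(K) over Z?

H_0 = Z,  H_1 = Z^2,  H_2 = Z.

K has 9 vertices, 27 edges, 18 triangles.
rank ∂_0 = 0, rank ∂_1 = 8 ⇒ b_0 = 9 − 0 − 8 = 1; all invariant factors of ∂_1 are 1 so no torsion. So H_0 = Z.
rank ∂_1 = 8, rank ∂_2 = 17 ⇒ b_1 = 27 − 8 − 17 = 2; all invariant factors of ∂_2 are 1 so no torsion. So H_1 = Z^2.
rank ∂_2 = 17, rank ∂_3 = 0 ⇒ b_2 = 18 − 17 − 0 = 1. So H_2 = Z.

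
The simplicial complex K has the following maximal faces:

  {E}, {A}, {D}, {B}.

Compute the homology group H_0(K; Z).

Take the total order A < B < D < E on the vertex set. Then K (dimension 0) consists of the simplices:

  0-simplices (4): A, B, D, E

so the chain groups are C_0 ≅ Z^4.

Computing H_k = (kernel of ∂_k) / (image of ∂_{k+1}):

  H_0: rank C_0 − rank ∂_1 = 4 − 0 = 4, and there is no ∂_1, so H_0 ≅ Z^4.

H_0 ≅ Z^4.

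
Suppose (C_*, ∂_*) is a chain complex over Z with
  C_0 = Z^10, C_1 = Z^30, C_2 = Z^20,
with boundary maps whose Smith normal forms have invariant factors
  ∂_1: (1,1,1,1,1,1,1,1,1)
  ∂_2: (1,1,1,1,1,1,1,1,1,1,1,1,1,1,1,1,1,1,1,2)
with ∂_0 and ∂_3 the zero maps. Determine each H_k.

H_0: b_0 = 10 − 0 − 9 = 1; torsion from ∂_1 factors > 1: none. So H_0 = Z.
H_1: b_1 = 30 − 9 − 20 = 1; torsion from ∂_2 factors > 1: [2]. So H_1 = Z ⊕ Z/2.
H_2: b_2 = 20 − 20 − 0 = 0; torsion from ∂_3 factors > 1: none. So H_2 = 0.

H_0 = Z,  H_1 = Z ⊕ Z/2,  H_2 = 0.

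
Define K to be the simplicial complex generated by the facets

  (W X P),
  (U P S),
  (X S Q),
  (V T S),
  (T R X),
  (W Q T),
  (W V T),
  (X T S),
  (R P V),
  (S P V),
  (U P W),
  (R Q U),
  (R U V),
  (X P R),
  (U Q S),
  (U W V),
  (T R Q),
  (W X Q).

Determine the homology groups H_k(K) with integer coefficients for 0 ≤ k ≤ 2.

Order the vertices as P < Q < R < S < T < U < V < W < X. Listing each simplex with vertices in this order, K has dimension 2 with simplices:

  0-simplices (9): P, Q, R, S, T, U, V, W, X
  1-simplices (27): PR, PS, PU, PV, PW, PX, QR, QS, QT, QU, QW, QX, RT, RU, RV, RX, ST, SU, SV, SX, TV, TW, TX, UV, UW, VW, WX
  2-simplices (18): PRV, PRX, PSU, PSV, PUW, PWX, QRT, QRU, QSU, QSX, QTW, QWX, RTX, RUV, STV, STX, TVW, UVW

Hence C_0 ≅ Z^9, C_1 ≅ Z^27, C_2 ≅ Z^18.

∂_1: C_1 → C_0 maps an edge to its endpoints' difference, ∂[p,q] = q − p. For instance
  ∂SX = X − S.
As a 9×27 matrix over Z this has rank 8, with invariant factors (1,1,1,1,1,1,1,1).

Boundary ∂_2: C_2 → C_1 maps a triangle to the signed sum of its edges. For instance
  ∂QSX = SX − QX + QS,
  ∂QSU = SU − QU + QS.
The resulting 27×18 matrix has rank 18, and its Smith normal form has invariant factors (1,1,1,1,1,1,1,1,1,1,1,1,1,1,1,1,1,2).

Computing H_k = (kernel of ∂_k) / (image of ∂_{k+1}):

  H_0: rank C_0 − rank ∂_1 = 9 − 8 = 1, and the invariant factors of ∂_1 are all 1, so H_0 ≅ Z.
  H_1: rank ker ∂_1 − rank ∂_2 = (27 − 8) − 18 = 1, and ∂_2 has invariant factor 2 > 1, so H_1 ≅ Z ⊕ Z/2.
  H_2: rank ker ∂_2 − rank ∂_3 = (18 − 18) − 0 = 0, and there is no ∂_3, so H_2 ≅ 0.

As a check, the Euler characteristic is 9 − 27 + 18 = 0, which agrees with 1 − 1 + 0 = 0.

H_0 = Z,  H_1 = Z ⊕ Z/2,  H_2 = 0.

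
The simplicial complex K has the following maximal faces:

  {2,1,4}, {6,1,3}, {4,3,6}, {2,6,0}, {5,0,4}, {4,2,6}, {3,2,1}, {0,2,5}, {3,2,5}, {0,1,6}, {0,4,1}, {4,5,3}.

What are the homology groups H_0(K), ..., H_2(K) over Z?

H_0 ≅ Z,  H_1 ≅ Z/2,  H_2 = 0.

Order the vertices as 0 < 1 < 2 < 3 < 4 < 5 < 6. Listing each simplex with vertices in this order, K has dimension 2 with simplices:

  0-simplices (7): [0], [1], [2], [3], [4], [5], [6]
  1-simplices (18): [0,1], [0,2], [0,4], [0,5], [0,6], [1,2], [1,3], [1,4], [1,6], [2,3], [2,4], [2,5], [2,6], [3,4], [3,5], [3,6], [4,5], [4,6]
  2-simplices (12): [0,1,4], [0,1,6], [0,2,5], [0,2,6], [0,4,5], [1,2,3], [1,2,4], [1,3,6], [2,3,5], [2,4,6], [3,4,5], [3,4,6]

giving chain groups C_0 ≅ Z^7, C_1 ≅ Z^18, C_2 ≅ Z^12.

The boundary map ∂_1: C_1 → C_0 maps an edge to its endpoints' difference, ∂[p,q] = q − p. For instance
  ∂[2,5] = [5] − [2].
The resulting 7×18 matrix has rank 6, and its Smith normal form has invariant factors (1,1,1,1,1,1).

Boundary ∂_2: C_2 → C_1 acts by ∂[p,q,r] = [q,r] − [p,r] + [p,q]. For instance
  ∂[1,2,4] = [2,4] − [1,4] + [1,2],
  ∂[0,4,5] = [4,5] − [0,5] + [0,4].
This gives a 18×12 integer matrix of rank 12; reducing to Smith normal form yields diagonal entries (1,1,1,1,1,1,1,1,1,1,1,2).

From H_k ≅ ker(∂_k) / im(∂_{k+1}) we obtain:

  H_0: rank C_0 − rank ∂_1 = 7 − 6 = 1, and the invariant factors of ∂_1 are all 1, so H_0 = Z.
  H_1: rank ker ∂_1 − rank ∂_2 = (18 − 6) − 12 = 0, and ∂_2 has invariant factor 2 > 1, so H_1 = Z/2.
  H_2: rank ker ∂_2 − rank ∂_3 = (12 − 12) − 0 = 0, and there is no ∂_3, so H_2 = 0.

(K is a triangulation of the real projective plane RP^2.)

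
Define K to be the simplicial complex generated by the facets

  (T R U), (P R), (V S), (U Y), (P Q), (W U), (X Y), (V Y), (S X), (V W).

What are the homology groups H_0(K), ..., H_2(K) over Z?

We work with the vertex ordering P < Q < R < S < T < U < V < W < X < Y. The simplices of K, each written with vertices in increasing order, are:

  0-simplices (10): P, Q, R, S, T, U, V, W, X, Y
  1-simplices (12): PQ, PR, RT, RU, SV, SX, TU, UW, UY, VW, VY, XY
  2-simplices (1): RTU

Hence C_0 ≅ Z^10, C_1 ≅ Z^12, C_2 ≅ Z^1.

∂_1: C_1 → C_0 is given by ∂[p,q] = [q] − [p]. For instance
  ∂UY = Y − U.
The 10×12 boundary matrix has rank 9 and Smith normal form diag(1,1,1,1,1,1,1,1,1).

The boundary map ∂_2: C_2 → C_1 acts by ∂[p,q,r] = [q,r] − [p,r] + [p,q]. For instance
  ∂RTU = TU − RU + RT.
The 12×1 boundary matrix has rank 1 and Smith normal form diag(1).

Reading off H_k = ker ∂_k / im ∂_{k+1}:

  H_0: rank C_0 − rank ∂_1 = 10 − 9 = 1, and the invariant factors of ∂_1 are all 1, so H_0 = Z.
  H_1: rank ker ∂_1 − rank ∂_2 = (12 − 9) − 1 = 2, and the invariant factors of ∂_2 are all 1, so H_1 = Z^2.
  H_2: rank ker ∂_2 − rank ∂_3 = (1 − 1) − 0 = 0, and there is no ∂_3, so H_2 = 0.

H_0 = Z,  H_1 = Z^2,  H_2 = 0.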